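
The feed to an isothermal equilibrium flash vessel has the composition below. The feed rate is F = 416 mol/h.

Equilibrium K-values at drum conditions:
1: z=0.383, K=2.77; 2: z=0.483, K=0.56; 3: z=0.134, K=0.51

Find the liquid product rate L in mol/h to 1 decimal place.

L = 207.8 mol/h

Material balance + equilibrium reduce to Σ zᵢ(Kᵢ−1)/(1+ψ(Kᵢ−1)) = 0.
g(0) = ΣzᵢKᵢ − 1 = 0.400 and g(1) = 1 − Σzᵢ/Kᵢ = -0.264, so a root lies in (0, 1).
Iterate (Newton) starting at ψ = 0.41:
  ψ = 0.410: g = 0.0514, g' = -0.593 → ψ = 0.497
  ψ = 0.497: g = 0.0020, g' = -0.549 → ψ = 0.500
Converged at ψ = 0.500.
Then V = ψ·F = 0.5004·416 = 208.2 mol/h and L = F − V = 207.8 mol/h.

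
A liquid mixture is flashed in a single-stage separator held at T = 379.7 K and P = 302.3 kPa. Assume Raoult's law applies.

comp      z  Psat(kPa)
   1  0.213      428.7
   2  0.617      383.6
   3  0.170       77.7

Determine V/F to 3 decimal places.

Raoult's law: Kᵢ = Pᵢˢᵃᵗ/P = Pᵢˢᵃᵗ/302.3.
  K_1 = 428.7/302.3 = 1.41813, K_2 = 383.6/302.3 = 1.26894, K_3 = 77.7/302.3 = 0.25703
Newton iteration, V/F⁰ = 0.46:
  V/F = 0.460: g = 0.0305, g' = -0.278 → V/F = 0.570
  V/F = 0.570: g = -0.0031, g' = -0.340 → V/F = 0.560
Converged at V/F = 0.560.

V/F = 0.560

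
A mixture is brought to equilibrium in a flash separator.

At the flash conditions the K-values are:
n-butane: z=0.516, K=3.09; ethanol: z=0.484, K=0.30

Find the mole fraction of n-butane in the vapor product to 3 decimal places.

Let β = V/F and solve Σ zᵢ(Kᵢ−1)/(1+β(Kᵢ−1)) = 0.
Check two-phase: ΣzᵢKᵢ = 1.740 > 1 and Σzᵢ/Kᵢ = 1.780 > 1, so g(0) = 0.740 > 0 and g(1) = -0.780 < 0.
Newton–Raphson from β = 0.47:
  β = 0.470: g = 0.0391, g' = -1.100 → β = 0.506
Converged at β = 0.506.
Compositions from xᵢ = zᵢ/(1+β(Kᵢ−1)), yᵢ = Kᵢxᵢ:
  n-butane: x = 0.251, y = 0.775
  ethanol: x = 0.749, y = 0.225

y_n-butane = 0.775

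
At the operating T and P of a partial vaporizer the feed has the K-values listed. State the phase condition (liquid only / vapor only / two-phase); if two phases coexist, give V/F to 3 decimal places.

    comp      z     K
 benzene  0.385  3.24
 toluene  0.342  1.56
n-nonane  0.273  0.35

two-phase, V/F = 0.884

ΣzᵢKᵢ = 1.876; Σzᵢ/Kᵢ = 1.118.
Both exceed 1, so a two-phase solution exists.
Iterate (Newton) starting at ψ = 0.63:
  ψ = 0.630: g = 0.1987, g' = -0.722 → ψ = 0.905
  ψ = 0.905: g = -0.0193, g' = -0.939 → ψ = 0.885
  ψ = 0.885: g = -0.0004, g' = -0.904 → ψ = 0.884
Converged at ψ = 0.884.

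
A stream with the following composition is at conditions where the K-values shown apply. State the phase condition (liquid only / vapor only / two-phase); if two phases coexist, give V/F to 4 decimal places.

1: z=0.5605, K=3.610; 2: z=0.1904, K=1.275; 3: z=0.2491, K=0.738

ΣzᵢKᵢ = 2.4500; Σzᵢ/Kᵢ = 0.6421.
Since Σzᵢ/Kᵢ < 1 the mixture is above its dew point — single vapor phase.

vapor only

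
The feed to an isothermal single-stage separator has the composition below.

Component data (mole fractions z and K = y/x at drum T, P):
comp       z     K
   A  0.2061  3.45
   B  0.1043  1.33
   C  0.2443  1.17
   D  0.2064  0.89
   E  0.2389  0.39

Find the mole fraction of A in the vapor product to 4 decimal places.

y_A = 0.2775

Iterate (Newton) starting at β = 0.5:
  β = 0.5000: g = 0.06106, g' = -0.4511 → β = 0.6354
  β = 0.6354: g = 0.00108, g' = -0.4427 → β = 0.6378
Converged at β = 0.6378.
Compositions from xᵢ = zᵢ/(1+β(Kᵢ−1)), yᵢ = Kᵢxᵢ:
  A: x = 0.0804, y = 0.2775
  B: x = 0.0862, y = 0.1146
  C: x = 0.2204, y = 0.2579
  D: x = 0.2220, y = 0.1976
  E: x = 0.3910, y = 0.1525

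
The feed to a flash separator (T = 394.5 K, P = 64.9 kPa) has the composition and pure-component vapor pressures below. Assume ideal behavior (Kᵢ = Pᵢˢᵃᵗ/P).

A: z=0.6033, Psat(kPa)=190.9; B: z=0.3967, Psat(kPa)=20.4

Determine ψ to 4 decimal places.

ψ = 0.6755

Raoult's law: Kᵢ = Pᵢˢᵃᵗ/P = Pᵢˢᵃᵗ/64.9.
  K_A = 190.9/64.9 = 2.941448, K_B = 20.4/64.9 = 0.314330
Binary case is linear: z₁(K₁−1)(1+ψ(K₂−1)) + z₂(K₂−1)(1+ψ(K₁−1)) = 0
⇒ ψ = [z₁(K₁−1)+z₂(K₂−1)] / [−(K₁−1)(K₂−1)] = 0.89927/1.33119 = 0.6755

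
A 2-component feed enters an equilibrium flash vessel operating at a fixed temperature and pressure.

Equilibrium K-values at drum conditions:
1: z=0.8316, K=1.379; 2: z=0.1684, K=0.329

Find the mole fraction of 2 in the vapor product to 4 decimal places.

y_2 = 0.1188

Binary case is linear: z₁(K₁−1)(1+β(K₂−1)) + z₂(K₂−1)(1+β(K₁−1)) = 0
⇒ β = [z₁(K₁−1)+z₂(K₂−1)] / [−(K₁−1)(K₂−1)] = 0.20218/0.25431 = 0.7950
Compositions from xᵢ = zᵢ/(1+β(Kᵢ−1)), yᵢ = Kᵢxᵢ:
  1: x = 0.6390, y = 0.8812
  2: x = 0.3610, y = 0.1188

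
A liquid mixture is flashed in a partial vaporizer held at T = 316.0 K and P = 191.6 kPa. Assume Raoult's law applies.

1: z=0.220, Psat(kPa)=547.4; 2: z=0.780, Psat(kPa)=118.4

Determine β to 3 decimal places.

β = 0.156

Raoult's law: Kᵢ = Pᵢˢᵃᵗ/P = Pᵢˢᵃᵗ/191.6.
  K_1 = 547.4/191.6 = 2.85699, K_2 = 118.4/191.6 = 0.61795
Rachford–Rice: g(β) = Σ zᵢ(Kᵢ−1)/(1+β(Kᵢ−1)) = 0.
g(0) = ΣzᵢKᵢ − 1 = 0.111 and g(1) = 1 − Σzᵢ/Kᵢ = -0.339, so a root lies in (0, 1).
Binary case is linear: z₁(K₁−1)(1+β(K₂−1)) + z₂(K₂−1)(1+β(K₁−1)) = 0
⇒ β = [z₁(K₁−1)+z₂(K₂−1)] / [−(K₁−1)(K₂−1)] = 0.1105/0.7095 = 0.156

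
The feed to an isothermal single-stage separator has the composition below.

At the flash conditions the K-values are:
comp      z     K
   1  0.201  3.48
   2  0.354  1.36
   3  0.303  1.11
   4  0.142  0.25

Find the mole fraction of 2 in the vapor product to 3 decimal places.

y_2 = 0.369

Material balance + equilibrium reduce to Σ zᵢ(Kᵢ−1)/(1+V/F(Kᵢ−1)) = 0.
Feasibility: ΣzᵢKᵢ = 1.553, Σzᵢ/Kᵢ = 1.159 — both > 1, two phases present.
Newton iteration, V/F⁰ = 0.46:
  V/F = 0.460: g = 0.2113, g' = -0.493 → V/F = 0.889
  V/F = 0.889: g = -0.0368, g' = -0.868 → V/F = 0.846
  V/F = 0.846: g = -0.0025, g' = -0.757 → V/F = 0.843
Converged at V/F = 0.843.
Compositions from xᵢ = zᵢ/(1+V/F(Kᵢ−1)), yᵢ = Kᵢxᵢ:
  1: x = 0.065, y = 0.226
  2: x = 0.272, y = 0.369
  3: x = 0.277, y = 0.308
  4: x = 0.386, y = 0.097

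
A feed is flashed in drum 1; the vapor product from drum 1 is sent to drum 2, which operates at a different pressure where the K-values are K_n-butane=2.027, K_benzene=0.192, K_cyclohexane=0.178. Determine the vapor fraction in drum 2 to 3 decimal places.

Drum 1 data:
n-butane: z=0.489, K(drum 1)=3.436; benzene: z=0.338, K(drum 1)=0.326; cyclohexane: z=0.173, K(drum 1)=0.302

Drum 1:
Let ψ₁ = V/F and solve Σ zᵢ(Kᵢ−1)/(1+ψ₁(Kᵢ−1)) = 0.
Check two-phase: ΣzᵢKᵢ = 1.843 > 1 and Σzᵢ/Kᵢ = 1.752 > 1, so g(0) = 0.843 > 0 and g(1) = -0.752 < 0.
Iterate (Newton) starting at ψ₁ = 0.5:
  ψ₁ = 0.500: g = 0.0080, g' = -1.138 → ψ₁ = 0.507
Converged at ψ₁ = 0.507.
Drum-1 compositions:
  n-butane: x = 0.219, y = 0.752
  benzene: x = 0.513, y = 0.167
  cyclohexane: x = 0.268, y = 0.081
Drum-2 feed = drum-1 vapor: z₂ = (0.7518, 0.1674, 0.0809).
Drum 2:
Iterate (Newton) starting at ψ₂ = 0.61:
  ψ₂ = 0.610: g = 0.0747, g' = -0.944 → ψ₂ = 0.689
  ψ₂ = 0.689: g = -0.0063, g' = -1.119 → ψ₂ = 0.683
Converged at ψ₂ = 0.683.
  n-butane: x = 0.442, y = 0.895
  benzene: x = 0.374, y = 0.072
  cyclohexane: x = 0.185, y = 0.033

V/F (drum 2) = 0.683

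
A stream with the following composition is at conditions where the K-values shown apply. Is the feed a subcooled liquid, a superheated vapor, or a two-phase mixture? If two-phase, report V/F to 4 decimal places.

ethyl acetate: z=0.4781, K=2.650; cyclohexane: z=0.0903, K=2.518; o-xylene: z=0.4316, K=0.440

ΣzᵢKᵢ = 1.6842; Σzᵢ/Kᵢ = 1.1972.
Both exceed 1, so a two-phase solution exists.
Newton–Raphson from ψ = 0.69:
  ψ = 0.6900: g = 0.04194, g' = -0.6938 → ψ = 0.7505
  ψ = 0.7505: g = -0.00037, g' = -0.7080 → ψ = 0.7499
Converged at ψ = 0.7499.

two-phase, V/F = 0.7499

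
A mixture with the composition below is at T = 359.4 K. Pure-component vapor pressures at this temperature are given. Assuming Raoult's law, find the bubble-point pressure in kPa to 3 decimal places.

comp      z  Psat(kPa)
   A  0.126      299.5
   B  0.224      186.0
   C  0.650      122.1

Pbub = 158.766 kPa

At the bubble point ψ → 0, so ΣzᵢKᵢ = 1 with Kᵢ = Pᵢˢᵃᵗ/P ⇒ P = ΣzᵢPᵢˢᵃᵗ.
P = 0.126·299.5 + 0.224·186.0 + 0.650·122.1 = 158.766 kPa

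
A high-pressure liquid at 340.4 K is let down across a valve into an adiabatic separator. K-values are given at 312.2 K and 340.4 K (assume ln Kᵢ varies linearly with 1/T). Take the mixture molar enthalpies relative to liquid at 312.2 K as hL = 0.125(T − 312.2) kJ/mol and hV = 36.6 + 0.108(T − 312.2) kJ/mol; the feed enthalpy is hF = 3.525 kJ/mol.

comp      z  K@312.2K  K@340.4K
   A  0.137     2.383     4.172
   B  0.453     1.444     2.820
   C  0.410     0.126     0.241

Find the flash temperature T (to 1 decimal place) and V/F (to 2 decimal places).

T = 313.4 K, V/F = 0.09

Adiabatic flash: solve Rachford–Rice at each trial T, then check hF = ψ·hV(T) + (1−ψ)·hL(T).
  T = 312.2 K: K = (2.383, 1.444, 0.126), RR gives ψ = 0.049, H_out = 1.789 kJ/mol
  T = 340.4 K: K = (4.172, 2.820, 0.241), RR gives ψ = 0.579, H_out = 24.424 kJ/mol
  T = 326.3 K: K = (3.191, 2.047, 0.177), RR gives ψ = 0.391, H_out = 15.997 kJ/mol
  T = 319.2 K: K = (2.764, 1.724, 0.150), RR gives ψ = 0.253, H_out = 10.105 kJ/mol
  T = 315.7 K: K = (2.568, 1.579, 0.137), RR gives ψ = 0.162, H_out = 6.364 kJ/mol
  T = 313.9 K: K = (2.472, 1.509, 0.131), RR gives ψ = 0.107, H_out = 4.132 kJ/mol
  T = 313.0 K: K = (2.425, 1.474, 0.129), RR gives ψ = 0.077, H_out = 2.922 kJ/mol
Linear interpolation between T = 313.0 (H_out = 2.922) and T = 313.9 (H_out = 4.132) on hF = 3.525 gives T ≈ 313.4 K, at which ψ = 0.09.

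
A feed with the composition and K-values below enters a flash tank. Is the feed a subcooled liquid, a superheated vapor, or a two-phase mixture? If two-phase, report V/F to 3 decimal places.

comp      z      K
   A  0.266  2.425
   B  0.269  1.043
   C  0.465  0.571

ΣzᵢKᵢ = 1.191; Σzᵢ/Kᵢ = 1.182.
Both exceed 1, so a two-phase solution exists.
Let ψ = V/F and solve Σ zᵢ(Kᵢ−1)/(1+ψ(Kᵢ−1)) = 0.
Newton iteration, ψ⁰ = 0.66:
  ψ = 0.660: g = -0.0717, g' = -0.310 → ψ = 0.429
  ψ = 0.429: g = 0.0021, g' = -0.337 → ψ = 0.435
Converged at ψ = 0.435.

two-phase, V/F = 0.435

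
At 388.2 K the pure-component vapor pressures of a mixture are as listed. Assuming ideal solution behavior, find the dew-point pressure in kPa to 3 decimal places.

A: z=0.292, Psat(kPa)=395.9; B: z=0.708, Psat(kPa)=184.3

At the dew point ψ → 1, so Σzᵢ/Kᵢ = 1 with Kᵢ = Pᵢˢᵃᵗ/P ⇒ 1/P = Σzᵢ/Pᵢˢᵃᵗ.
1/P = 0.292/395.9 + 0.708/184.3 = 0.004579 ⇒ P = 218.382 kPa

Pdew = 218.382 kPa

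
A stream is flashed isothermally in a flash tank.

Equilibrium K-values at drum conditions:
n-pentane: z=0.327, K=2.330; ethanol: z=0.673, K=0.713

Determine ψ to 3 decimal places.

ψ = 0.633

Newton–Raphson from ψ = 0.47:
  ψ = 0.470: g = 0.0444, g' = -0.293 → ψ = 0.621
  ψ = 0.621: g = 0.0031, g' = -0.256 → ψ = 0.633
Converged at ψ = 0.633.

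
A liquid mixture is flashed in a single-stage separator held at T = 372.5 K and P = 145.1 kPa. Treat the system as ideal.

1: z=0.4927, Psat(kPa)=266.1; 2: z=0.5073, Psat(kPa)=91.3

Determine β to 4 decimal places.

Raoult's law: Kᵢ = Pᵢˢᵃᵗ/P = Pᵢˢᵃᵗ/145.1.
  K_1 = 266.1/145.1 = 1.833908, K_2 = 91.3/145.1 = 0.629221
Let β = V/F and solve Σ zᵢ(Kᵢ−1)/(1+β(Kᵢ−1)) = 0.
Check two-phase: ΣzᵢKᵢ = 1.2228 > 1 and Σzᵢ/Kᵢ = 1.0749 > 1, so g(0) = 0.2228 > 0 and g(1) = -0.0749 < 0.
Binary case is linear: z₁(K₁−1)(1+β(K₂−1)) + z₂(K₂−1)(1+β(K₁−1)) = 0
⇒ β = [z₁(K₁−1)+z₂(K₂−1)] / [−(K₁−1)(K₂−1)] = 0.22277/0.30920 = 0.7205

β = 0.7205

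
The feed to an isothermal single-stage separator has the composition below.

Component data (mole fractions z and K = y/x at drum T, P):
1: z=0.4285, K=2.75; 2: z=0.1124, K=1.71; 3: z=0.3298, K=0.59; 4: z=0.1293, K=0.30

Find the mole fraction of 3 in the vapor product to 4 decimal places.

Rachford–Rice: g(β) = Σ zᵢ(Kᵢ−1)/(1+β(Kᵢ−1)) = 0.
Check two-phase: ΣzᵢKᵢ = 1.6040 > 1 and Σzᵢ/Kᵢ = 1.2115 > 1, so g(0) = 0.6040 > 0 and g(1) = -0.2115 < 0.
Iterate (Newton) starting at β = 0.62:
  β = 0.6200: g = 0.07385, g' = -0.6266 → β = 0.7378
  β = 0.7378: g = -0.00141, g' = -0.6593 → β = 0.7357
Converged at β = 0.7357.
Compositions from xᵢ = zᵢ/(1+β(Kᵢ−1)), yᵢ = Kᵢxᵢ:
  1: x = 0.1873, y = 0.5151
  2: x = 0.0738, y = 0.1263
  3: x = 0.4722, y = 0.2786
  4: x = 0.2666, y = 0.0800

y_3 = 0.2786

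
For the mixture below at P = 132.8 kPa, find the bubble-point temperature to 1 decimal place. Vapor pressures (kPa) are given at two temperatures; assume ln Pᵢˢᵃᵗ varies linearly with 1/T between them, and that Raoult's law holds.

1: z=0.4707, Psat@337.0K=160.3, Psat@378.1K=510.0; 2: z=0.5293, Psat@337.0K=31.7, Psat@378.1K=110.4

Bubble-point temperature: ΣzᵢPᵢˢᵃᵗ(T) = P. Interpolate ln Pᵢˢᵃᵗ = aᵢ + bᵢ/T.
  T = 337.0 K: ΣzᵢPᵢˢᵃᵗ = 92.23 kPa
  T = 378.1 K: ΣzᵢPᵢˢᵃᵗ = 298.49 kPa
  T = 357.6 K: ΣzᵢPᵢˢᵃᵗ = 171.84 kPa
  T = 347.3 K: ΣzᵢPᵢˢᵃᵗ = 127.05 kPa
  T = 352.5 K: ΣzᵢPᵢˢᵃᵗ = 148.30 kPa
  T = 349.9 K: ΣzᵢPᵢˢᵃᵗ = 137.34 kPa
Interpolating between 347.3 K and 349.9 K gives T ≈ 348.8 K.

T = 348.8 K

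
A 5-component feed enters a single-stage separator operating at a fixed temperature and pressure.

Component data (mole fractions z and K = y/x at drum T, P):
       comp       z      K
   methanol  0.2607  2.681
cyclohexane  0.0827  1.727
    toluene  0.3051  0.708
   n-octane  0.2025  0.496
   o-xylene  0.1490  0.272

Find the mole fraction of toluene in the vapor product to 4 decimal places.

y_toluene = 0.2347

Material balance + equilibrium reduce to Σ zᵢ(Kᵢ−1)/(1+ψ(Kᵢ−1)) = 0.
Check two-phase: ΣzᵢKᵢ = 1.1987 > 1 and Σzᵢ/Kᵢ = 1.5321 > 1, so g(0) = 0.1987 > 0 and g(1) = -0.5321 < 0.
Iterate (Newton) starting at ψ = 0.36:
  ψ = 0.3600: g = -0.05056, g' = -0.5676 → ψ = 0.2709
  ψ = 0.2709: g = 0.00127, g' = -0.6005 → ψ = 0.2730
Converged at ψ = 0.2730.
Compositions from xᵢ = zᵢ/(1+ψ(Kᵢ−1)), yᵢ = Kᵢxᵢ:
  methanol: x = 0.1787, y = 0.4791
  cyclohexane: x = 0.0690, y = 0.1192
  toluene: x = 0.3315, y = 0.2347
  n-octane: x = 0.2348, y = 0.1165
  o-xylene: x = 0.1860, y = 0.0506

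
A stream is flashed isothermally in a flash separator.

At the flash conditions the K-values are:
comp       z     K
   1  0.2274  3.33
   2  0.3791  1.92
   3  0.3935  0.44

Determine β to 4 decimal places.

Let β = V/F and solve Σ zᵢ(Kᵢ−1)/(1+β(Kᵢ−1)) = 0.
Feasibility: ΣzᵢKᵢ = 1.6583, Σzᵢ/Kᵢ = 1.1601 — both > 1, two phases present.
Newton–Raphson from β = 0.39:
  β = 0.3900: g = 0.25234, g' = -0.7147 → β = 0.7431
  β = 0.7431: g = 0.02372, g' = -0.6407 → β = 0.7801
  β = 0.7801: g = -0.00022, g' = -0.6534 → β = 0.7798
Converged at β = 0.7798.

β = 0.7798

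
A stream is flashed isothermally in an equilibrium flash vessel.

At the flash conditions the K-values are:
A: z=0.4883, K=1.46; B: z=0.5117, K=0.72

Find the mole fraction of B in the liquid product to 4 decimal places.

Let ψ = V/F and solve Σ zᵢ(Kᵢ−1)/(1+ψ(Kᵢ−1)) = 0.
Check two-phase: ΣzᵢKᵢ = 1.0813 > 1 and Σzᵢ/Kᵢ = 1.0451 > 1, so g(0) = 0.0813 > 0 and g(1) = -0.0451 < 0.
Binary case is linear: z₁(K₁−1)(1+ψ(K₂−1)) + z₂(K₂−1)(1+ψ(K₁−1)) = 0
⇒ ψ = [z₁(K₁−1)+z₂(K₂−1)] / [−(K₁−1)(K₂−1)] = 0.08134/0.12880 = 0.6315
Compositions from xᵢ = zᵢ/(1+ψ(Kᵢ−1)), yᵢ = Kᵢxᵢ:
  A: x = 0.3784, y = 0.5524
  B: x = 0.6216, y = 0.4476

x_B = 0.6216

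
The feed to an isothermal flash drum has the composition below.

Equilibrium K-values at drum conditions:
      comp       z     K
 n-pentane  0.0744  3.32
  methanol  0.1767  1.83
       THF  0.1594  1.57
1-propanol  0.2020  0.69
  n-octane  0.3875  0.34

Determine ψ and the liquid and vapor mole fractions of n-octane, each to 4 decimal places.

ψ = 0.1376, x_n-octane = 0.4262, y_n-octane = 0.1449

Let ψ = V/F and solve Σ zᵢ(Kᵢ−1)/(1+ψ(Kᵢ−1)) = 0.
Feasibility: ΣzᵢKᵢ = 1.0918, Σzᵢ/Kᵢ = 1.6530 — both > 1, two phases present.
Newton–Raphson from ψ = 0.5:
  ψ = 0.5000: g = -0.20156, g' = -0.5812 → ψ = 0.1532
  ψ = 0.1532: g = -0.00924, g' = -0.5879 → ψ = 0.1375
  ψ = 0.1375: g = 0.00008, g' = -0.5981 → ψ = 0.1376
Converged at ψ = 0.1376.
Compositions from xᵢ = zᵢ/(1+ψ(Kᵢ−1)), yᵢ = Kᵢxᵢ:
  n-pentane: x = 0.0564, y = 0.1872
  methanol: x = 0.1586, y = 0.2902
  THF: x = 0.1478, y = 0.2321
  1-propanol: x = 0.2110, y = 0.1456
  n-octane: x = 0.4262, y = 0.1449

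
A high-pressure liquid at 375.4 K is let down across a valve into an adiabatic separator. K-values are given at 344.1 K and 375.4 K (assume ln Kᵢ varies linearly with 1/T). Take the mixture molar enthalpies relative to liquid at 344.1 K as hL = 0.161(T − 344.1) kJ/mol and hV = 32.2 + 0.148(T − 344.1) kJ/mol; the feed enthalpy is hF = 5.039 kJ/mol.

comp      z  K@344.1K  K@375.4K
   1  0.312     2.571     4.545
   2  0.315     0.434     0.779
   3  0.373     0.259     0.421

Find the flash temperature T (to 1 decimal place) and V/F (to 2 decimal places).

Adiabatic flash: solve Rachford–Rice at each trial T, then check hF = ψ·hV(T) + (1−ψ)·hL(T).
  T = 344.1 K: K = (2.571, 0.434, 0.259), RR gives ψ = 0.034, H_out = 1.094 kJ/mol
  T = 375.4 K: K = (4.545, 0.779, 0.421), RR gives ψ = 0.522, H_out = 21.627 kJ/mol
  T = 359.8 K: K = (3.464, 0.589, 0.334), RR gives ψ = 0.284, H_out = 11.599 kJ/mol
  T = 352.0 K: K = (2.997, 0.508, 0.295), RR gives ψ = 0.167, H_out = 6.646 kJ/mol
  T = 348.1 K: K = (2.781, 0.470, 0.277), RR gives ψ = 0.105, H_out = 4.008 kJ/mol
  T = 350.1 K: K = (2.890, 0.489, 0.286), RR gives ψ = 0.137, H_out = 5.381 kJ/mol
Linear interpolation between T = 348.1 (H_out = 4.008) and T = 350.1 (H_out = 5.381) on hF = 5.039 gives T ≈ 349.6 K, at which ψ = 0.13.

T = 349.6 K, V/F = 0.13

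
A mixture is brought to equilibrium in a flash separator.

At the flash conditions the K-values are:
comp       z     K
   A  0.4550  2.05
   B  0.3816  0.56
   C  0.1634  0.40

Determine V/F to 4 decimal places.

V/F = 0.4080

Material balance + equilibrium reduce to Σ zᵢ(Kᵢ−1)/(1+V/F(Kᵢ−1)) = 0.
Feasibility: ΣzᵢKᵢ = 1.2118, Σzᵢ/Kᵢ = 1.3119 — both > 1, two phases present.
Iterate (Newton) starting at V/F = 0.46:
  V/F = 0.4600: g = -0.02377, g' = -0.4564 → V/F = 0.4079
  V/F = 0.4079: g = 0.00004, g' = -0.4588 → V/F = 0.4080
Converged at V/F = 0.4080.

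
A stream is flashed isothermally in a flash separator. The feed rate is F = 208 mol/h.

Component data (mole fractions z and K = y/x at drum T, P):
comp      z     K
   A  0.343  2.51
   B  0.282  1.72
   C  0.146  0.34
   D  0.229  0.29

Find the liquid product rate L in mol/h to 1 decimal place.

Material balance + equilibrium reduce to Σ zᵢ(Kᵢ−1)/(1+β(Kᵢ−1)) = 0.
g(0) = ΣzᵢKᵢ − 1 = 0.462 and g(1) = 1 − Σzᵢ/Kᵢ = -0.520, so a root lies in (0, 1).
Newton iteration, β⁰ = 0.5:
  β = 0.500: g = 0.0485, g' = -0.752 → β = 0.565
  β = 0.565: g = -0.0010, g' = -0.785 → β = 0.563
Converged at β = 0.563.
Then V = β·F = 0.5633·208 = 117.2 mol/h and L = F − V = 90.8 mol/h.

L = 90.8 mol/h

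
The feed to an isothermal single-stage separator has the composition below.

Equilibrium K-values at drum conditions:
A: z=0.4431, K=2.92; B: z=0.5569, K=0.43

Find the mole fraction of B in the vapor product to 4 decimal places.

Material balance + equilibrium reduce to Σ zᵢ(Kᵢ−1)/(1+ψ(Kᵢ−1)) = 0.
Feasibility: ΣzᵢKᵢ = 1.5333, Σzᵢ/Kᵢ = 1.4469 — both > 1, two phases present.
Binary case is linear: z₁(K₁−1)(1+ψ(K₂−1)) + z₂(K₂−1)(1+ψ(K₁−1)) = 0
⇒ ψ = [z₁(K₁−1)+z₂(K₂−1)] / [−(K₁−1)(K₂−1)] = 0.53332/1.09440 = 0.4873
Compositions from xᵢ = zᵢ/(1+ψ(Kᵢ−1)), yᵢ = Kᵢxᵢ:
  A: x = 0.2289, y = 0.6684
  B: x = 0.7711, y = 0.3316

y_B = 0.3316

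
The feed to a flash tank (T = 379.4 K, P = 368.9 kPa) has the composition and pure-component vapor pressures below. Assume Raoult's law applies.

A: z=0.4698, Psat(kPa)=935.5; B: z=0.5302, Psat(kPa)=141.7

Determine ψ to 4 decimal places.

Raoult's law: Kᵢ = Pᵢˢᵃᵗ/P = Pᵢˢᵃᵗ/368.9.
  K_A = 935.5/368.9 = 2.535918, K_B = 141.7/368.9 = 0.384115
Binary case is linear: z₁(K₁−1)(1+ψ(K₂−1)) + z₂(K₂−1)(1+ψ(K₁−1)) = 0
⇒ ψ = [z₁(K₁−1)+z₂(K₂−1)] / [−(K₁−1)(K₂−1)] = 0.39503/0.94595 = 0.4176

ψ = 0.4176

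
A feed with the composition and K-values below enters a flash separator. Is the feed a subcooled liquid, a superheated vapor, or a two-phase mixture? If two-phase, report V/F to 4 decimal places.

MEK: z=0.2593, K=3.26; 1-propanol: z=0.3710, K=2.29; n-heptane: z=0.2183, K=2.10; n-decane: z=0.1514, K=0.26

ΣzᵢKᵢ = 2.1927; Σzᵢ/Kᵢ = 0.9278.
Since Σzᵢ/Kᵢ < 1 the mixture is above its dew point — single vapor phase.

superheated vapor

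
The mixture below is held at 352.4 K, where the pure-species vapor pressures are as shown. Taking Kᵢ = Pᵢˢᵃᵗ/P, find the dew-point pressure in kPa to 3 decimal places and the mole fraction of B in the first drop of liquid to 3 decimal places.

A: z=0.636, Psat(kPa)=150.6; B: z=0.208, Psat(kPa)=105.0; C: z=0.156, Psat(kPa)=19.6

Pdew = 70.605 kPa, x_B = 0.140

At the dew point ψ → 1, so Σzᵢ/Kᵢ = 1 with Kᵢ = Pᵢˢᵃᵗ/P ⇒ 1/P = Σzᵢ/Pᵢˢᵃᵗ.
1/P = 0.636/150.6 + 0.208/105.0 + 0.156/19.6 = 0.014163 ⇒ P = 70.605 kPa
xᵢ = zᵢP/Pᵢˢᵃᵗ ⇒ x_B = 0.208·70.605/105.0 = 0.140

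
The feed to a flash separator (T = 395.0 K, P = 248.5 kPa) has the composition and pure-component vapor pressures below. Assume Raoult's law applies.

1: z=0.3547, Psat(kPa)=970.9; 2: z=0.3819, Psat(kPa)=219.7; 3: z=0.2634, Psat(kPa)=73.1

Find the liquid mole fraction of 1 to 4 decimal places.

x_1 = 0.1283

Raoult's law: Kᵢ = Pᵢˢᵃᵗ/P = Pᵢˢᵃᵗ/248.5.
  K_1 = 970.9/248.5 = 3.907042, K_2 = 219.7/248.5 = 0.884105, K_3 = 73.1/248.5 = 0.294165
Rachford–Rice: g(ψ) = Σ zᵢ(Kᵢ−1)/(1+ψ(Kᵢ−1)) = 0.
g(0) = ΣzᵢKᵢ − 1 = 0.8010 and g(1) = 1 − Σzᵢ/Kᵢ = -0.4182, so a root lies in (0, 1).
Newton–Raphson from ψ = 0.5:
  ψ = 0.5000: g = 0.08597, g' = -0.8171 → ψ = 0.6052
  ψ = 0.6052: g = 0.00152, g' = -0.7995 → ψ = 0.6071
Converged at ψ = 0.6071.
Compositions from xᵢ = zᵢ/(1+ψ(Kᵢ−1)), yᵢ = Kᵢxᵢ:
  1: x = 0.1283, y = 0.5012
  2: x = 0.4108, y = 0.3632
  3: x = 0.4609, y = 0.1356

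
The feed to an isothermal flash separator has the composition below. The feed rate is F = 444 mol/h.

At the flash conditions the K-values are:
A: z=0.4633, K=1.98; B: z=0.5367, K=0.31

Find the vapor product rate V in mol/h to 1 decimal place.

V = 55.0 mol/h

Binary case is linear: z₁(K₁−1)(1+β(K₂−1)) + z₂(K₂−1)(1+β(K₁−1)) = 0
⇒ β = [z₁(K₁−1)+z₂(K₂−1)] / [−(K₁−1)(K₂−1)] = 0.08371/0.67620 = 0.1238
Then V = β·F = 0.1238·444 = 55.0 mol/h and L = F − V = 389.0 mol/h.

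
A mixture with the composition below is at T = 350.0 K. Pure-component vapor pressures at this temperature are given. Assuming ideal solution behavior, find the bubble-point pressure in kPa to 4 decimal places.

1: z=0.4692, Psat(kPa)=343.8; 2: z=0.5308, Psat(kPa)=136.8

Pbub = 233.9244 kPa

At the bubble point ψ → 0, so ΣzᵢKᵢ = 1 with Kᵢ = Pᵢˢᵃᵗ/P ⇒ P = ΣzᵢPᵢˢᵃᵗ.
P = 0.4692·343.8 + 0.5308·136.8 = 233.9244 kPa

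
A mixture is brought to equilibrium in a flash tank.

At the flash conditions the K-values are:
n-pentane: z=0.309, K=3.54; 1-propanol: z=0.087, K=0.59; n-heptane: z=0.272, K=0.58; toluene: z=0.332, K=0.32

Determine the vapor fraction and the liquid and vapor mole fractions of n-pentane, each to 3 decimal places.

Rachford–Rice: g(ψ) = Σ zᵢ(Kᵢ−1)/(1+ψ(Kᵢ−1)) = 0.
Feasibility: ΣzᵢKᵢ = 1.409, Σzᵢ/Kᵢ = 1.741 — both > 1, two phases present.
Newton–Raphson from ψ = 0.33:
  ψ = 0.330: g = -0.0380, g' = -0.929 → ψ = 0.289
  ψ = 0.289: g = 0.0010, g' = -0.982 → ψ = 0.290
Converged at ψ = 0.290.
Compositions from xᵢ = zᵢ/(1+ψ(Kᵢ−1)), yᵢ = Kᵢxᵢ:
  n-pentane: x = 0.178, y = 0.630
  1-propanol: x = 0.099, y = 0.058
  n-heptane: x = 0.310, y = 0.180
  toluene: x = 0.414, y = 0.132

ψ = 0.290, x_n-pentane = 0.178, y_n-pentane = 0.630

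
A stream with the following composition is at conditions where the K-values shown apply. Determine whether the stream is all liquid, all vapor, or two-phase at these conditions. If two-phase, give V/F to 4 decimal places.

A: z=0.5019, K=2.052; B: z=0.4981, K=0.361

two-phase, V/F = 0.3120

ΣzᵢKᵢ = 1.2097; Σzᵢ/Kᵢ = 1.6244.
Both exceed 1, so a two-phase solution exists.
Rachford–Rice: g(ψ) = Σ zᵢ(Kᵢ−1)/(1+ψ(Kᵢ−1)) = 0.
Binary case is linear: z₁(K₁−1)(1+ψ(K₂−1)) + z₂(K₂−1)(1+ψ(K₁−1)) = 0
⇒ ψ = [z₁(K₁−1)+z₂(K₂−1)] / [−(K₁−1)(K₂−1)] = 0.20971/0.67223 = 0.3120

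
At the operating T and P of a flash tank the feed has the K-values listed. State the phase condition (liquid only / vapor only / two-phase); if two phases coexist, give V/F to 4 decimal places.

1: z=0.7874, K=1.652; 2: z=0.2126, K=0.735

vapor only

ΣzᵢKᵢ = 1.4570; Σzᵢ/Kᵢ = 0.7659.
Since Σzᵢ/Kᵢ < 1 the mixture is above its dew point — single vapor phase.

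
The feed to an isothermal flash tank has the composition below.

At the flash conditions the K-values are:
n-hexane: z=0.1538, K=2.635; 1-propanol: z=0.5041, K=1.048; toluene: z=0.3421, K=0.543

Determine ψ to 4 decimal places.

Material balance + equilibrium reduce to Σ zᵢ(Kᵢ−1)/(1+ψ(Kᵢ−1)) = 0.
g(0) = ΣzᵢKᵢ − 1 = 0.1193 and g(1) = 1 − Σzᵢ/Kᵢ = -0.1694, so a root lies in (0, 1).
Iterate (Newton) starting at ψ = 0.62:
  ψ = 0.6200: g = -0.06978, g' = -0.2416 → ψ = 0.3312
  ψ = 0.3312: g = 0.00273, g' = -0.2734 → ψ = 0.3412
Converged at ψ = 0.3412.

ψ = 0.3412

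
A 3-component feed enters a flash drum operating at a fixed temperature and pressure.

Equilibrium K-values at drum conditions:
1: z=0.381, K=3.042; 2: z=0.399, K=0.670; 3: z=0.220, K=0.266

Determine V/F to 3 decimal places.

V/F = 0.463

Rachford–Rice: g(V/F) = Σ zᵢ(Kᵢ−1)/(1+V/F(Kᵢ−1)) = 0.
Feasibility: ΣzᵢKᵢ = 1.485, Σzᵢ/Kᵢ = 1.548 — both > 1, two phases present.
Newton–Raphson from V/F = 0.32:
  V/F = 0.320: g = 0.1123, g' = -0.838 → V/F = 0.454
  V/F = 0.454: g = 0.0067, g' = -0.755 → V/F = 0.463
Converged at V/F = 0.463.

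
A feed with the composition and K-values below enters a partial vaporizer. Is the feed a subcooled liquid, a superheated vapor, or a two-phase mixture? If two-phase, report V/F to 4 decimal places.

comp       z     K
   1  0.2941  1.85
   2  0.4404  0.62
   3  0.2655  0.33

ΣzᵢKᵢ = 0.9047; Σzᵢ/Kᵢ = 1.6738.
Since ΣzᵢKᵢ < 1 the mixture is below its bubble point — single liquid phase.

subcooled liquid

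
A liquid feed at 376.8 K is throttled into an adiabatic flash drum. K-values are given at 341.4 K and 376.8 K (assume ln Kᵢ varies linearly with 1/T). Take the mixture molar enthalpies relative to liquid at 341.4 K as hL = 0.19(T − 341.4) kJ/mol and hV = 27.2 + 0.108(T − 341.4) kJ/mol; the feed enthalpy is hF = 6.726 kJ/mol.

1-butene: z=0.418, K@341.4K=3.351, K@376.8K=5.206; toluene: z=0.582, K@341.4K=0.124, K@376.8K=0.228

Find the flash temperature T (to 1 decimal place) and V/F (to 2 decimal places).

T = 342.8 K, V/F = 0.24

Adiabatic flash: solve Rachford–Rice at each trial T, then check hF = ψ·hV(T) + (1−ψ)·hL(T).
  T = 341.4 K: K = (3.351, 0.124), RR gives ψ = 0.230, H_out = 6.246 kJ/mol
  T = 376.8 K: K = (5.206, 0.228), RR gives ψ = 0.403, H_out = 16.520 kJ/mol
  T = 359.1 K: K = (4.222, 0.171), RR gives ψ = 0.323, H_out = 11.691 kJ/mol
  T = 350.2 K: K = (3.770, 0.146), RR gives ψ = 0.279, H_out = 9.068 kJ/mol
  T = 345.8 K: K = (3.557, 0.135), RR gives ψ = 0.255, H_out = 7.692 kJ/mol
  T = 343.6 K: K = (3.453, 0.129), RR gives ψ = 0.243, H_out = 6.978 kJ/mol
Linear interpolation between T = 341.4 (H_out = 6.246) and T = 343.6 (H_out = 6.978) on hF = 6.726 gives T ≈ 342.8 K, at which ψ = 0.24.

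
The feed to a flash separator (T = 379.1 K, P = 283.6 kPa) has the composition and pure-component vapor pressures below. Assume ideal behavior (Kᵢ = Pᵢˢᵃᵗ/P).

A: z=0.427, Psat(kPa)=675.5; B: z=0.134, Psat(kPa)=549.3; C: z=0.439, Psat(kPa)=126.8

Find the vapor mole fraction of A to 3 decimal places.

Raoult's law: Kᵢ = Pᵢˢᵃᵗ/P = Pᵢˢᵃᵗ/283.6.
  K_A = 675.5/283.6 = 2.38188, K_B = 549.3/283.6 = 1.93688, K_C = 126.8/283.6 = 0.44711
Iterate (Newton) starting at ψ = 0.62:
  ψ = 0.620: g = 0.0279, g' = -0.594 → ψ = 0.667
Converged at ψ = 0.667.
Compositions from xᵢ = zᵢ/(1+ψ(Kᵢ−1)), yᵢ = Kᵢxᵢ:
  A: x = 0.222, y = 0.529
  B: x = 0.082, y = 0.160
  C: x = 0.695, y = 0.311

y_A = 0.529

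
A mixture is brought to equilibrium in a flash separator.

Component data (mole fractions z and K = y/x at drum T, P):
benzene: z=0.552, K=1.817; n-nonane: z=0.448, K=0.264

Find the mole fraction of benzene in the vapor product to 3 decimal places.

y_benzene = 0.861

Binary case is linear: z₁(K₁−1)(1+β(K₂−1)) + z₂(K₂−1)(1+β(K₁−1)) = 0
⇒ β = [z₁(K₁−1)+z₂(K₂−1)] / [−(K₁−1)(K₂−1)] = 0.1213/0.6013 = 0.202
Compositions from xᵢ = zᵢ/(1+β(Kᵢ−1)), yᵢ = Kᵢxᵢ:
  benzene: x = 0.474, y = 0.861
  n-nonane: x = 0.526, y = 0.139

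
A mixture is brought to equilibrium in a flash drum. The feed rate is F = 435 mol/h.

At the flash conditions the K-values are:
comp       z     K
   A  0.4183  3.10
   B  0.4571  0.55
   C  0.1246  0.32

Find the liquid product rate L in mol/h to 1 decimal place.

Material balance + equilibrium reduce to Σ zᵢ(Kᵢ−1)/(1+ψ(Kᵢ−1)) = 0.
Feasibility: ΣzᵢKᵢ = 1.5880, Σzᵢ/Kᵢ = 1.3554 — both > 1, two phases present.
Newton–Raphson from ψ = 0.5:
  ψ = 0.5000: g = 0.03471, g' = -0.7253 → ψ = 0.5479
  ψ = 0.5479: g = 0.00044, g' = -0.7083 → ψ = 0.5485
Converged at ψ = 0.5485.
Then V = ψ·F = 0.5485·435 = 238.6 mol/h and L = F − V = 196.4 mol/h.

L = 196.4 mol/h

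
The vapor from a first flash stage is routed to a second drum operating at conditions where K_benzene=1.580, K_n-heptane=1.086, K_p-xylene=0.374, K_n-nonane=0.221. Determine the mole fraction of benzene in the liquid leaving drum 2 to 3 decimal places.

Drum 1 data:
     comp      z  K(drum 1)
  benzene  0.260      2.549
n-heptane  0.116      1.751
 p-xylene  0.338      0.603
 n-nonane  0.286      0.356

Drum 1:
Rachford–Rice: g(ψ₁) = Σ zᵢ(Kᵢ−1)/(1+ψ₁(Kᵢ−1)) = 0.
g(0) = ΣzᵢKᵢ − 1 = 0.171 and g(1) = 1 − Σzᵢ/Kᵢ = -0.532, so a root lies in (0, 1).
Newton iteration, ψ₁⁰ = 0.5:
  ψ₁ = 0.500: g = -0.1488, g' = -0.574 → ψ₁ = 0.241
  ψ₁ = 0.241: g = 0.0008, g' = -0.609 → ψ₁ = 0.242
Converged at ψ₁ = 0.242.
Drum-1 compositions:
  benzene: x = 0.189, y = 0.482
  n-heptane: x = 0.098, y = 0.172
  p-xylene: x = 0.374, y = 0.225
  n-nonane: x = 0.339, y = 0.121
Drum-2 feed = drum-1 vapor: z₂ = (0.4820, 0.1719, 0.2255, 0.1206).
Drum 2:
Material balance + equilibrium reduce to Σ zᵢ(Kᵢ−1)/(1+ψ₂(Kᵢ−1)) = 0.
Feasibility: ΣzᵢKᵢ = 1.059, Σzᵢ/Kᵢ = 1.612 — both > 1, two phases present.
Newton–Raphson from ψ₂ = 0.35:
  ψ₂ = 0.350: g = -0.0632, g' = -0.396 → ψ₂ = 0.191
  ψ₂ = 0.191: g = -0.0043, g' = -0.348 → ψ₂ = 0.178
Converged at ψ₂ = 0.178.
  benzene: x = 0.437, y = 0.690
  n-heptane: x = 0.169, y = 0.184
  p-xylene: x = 0.254, y = 0.095
  n-nonane: x = 0.140, y = 0.031

x_benzene (drum 2) = 0.437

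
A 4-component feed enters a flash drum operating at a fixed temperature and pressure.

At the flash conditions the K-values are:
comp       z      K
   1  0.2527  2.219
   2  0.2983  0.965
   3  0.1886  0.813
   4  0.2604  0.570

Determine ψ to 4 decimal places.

ψ = 0.4966

Newton iteration, ψ⁰ = 0.5:
  ψ = 0.5000: g = -0.00078, g' = -0.2315 → ψ = 0.4966
Converged at ψ = 0.4966.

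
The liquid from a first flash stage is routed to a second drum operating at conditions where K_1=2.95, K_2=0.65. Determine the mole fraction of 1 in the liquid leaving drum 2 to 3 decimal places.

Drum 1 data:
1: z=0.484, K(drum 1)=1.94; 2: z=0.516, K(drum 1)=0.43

x_1 (drum 2) = 0.152

Drum 1:
Let ψ₁ = V/F and solve Σ zᵢ(Kᵢ−1)/(1+ψ₁(Kᵢ−1)) = 0.
g(0) = ΣzᵢKᵢ − 1 = 0.161 and g(1) = 1 − Σzᵢ/Kᵢ = -0.449, so a root lies in (0, 1).
Binary case is linear: z₁(K₁−1)(1+ψ₁(K₂−1)) + z₂(K₂−1)(1+ψ₁(K₁−1)) = 0
⇒ ψ₁ = [z₁(K₁−1)+z₂(K₂−1)] / [−(K₁−1)(K₂−1)] = 0.1608/0.5358 = 0.300
Drum-1 compositions:
  1: x = 0.377, y = 0.732
  2: x = 0.623, y = 0.268
Drum-2 feed = drum-1 liquid: z₂ = (0.3775, 0.6225).
Drum 2:
Material balance + equilibrium reduce to Σ zᵢ(Kᵢ−1)/(1+ψ₂(Kᵢ−1)) = 0.
Feasibility: ΣzᵢKᵢ = 1.518, Σzᵢ/Kᵢ = 1.086 — both > 1, two phases present.
Binary case is linear: z₁(K₁−1)(1+ψ₂(K₂−1)) + z₂(K₂−1)(1+ψ₂(K₁−1)) = 0
⇒ ψ₂ = [z₁(K₁−1)+z₂(K₂−1)] / [−(K₁−1)(K₂−1)] = 0.5182/0.6825 = 0.759
  1: x = 0.152, y = 0.449
  2: x = 0.848, y = 0.551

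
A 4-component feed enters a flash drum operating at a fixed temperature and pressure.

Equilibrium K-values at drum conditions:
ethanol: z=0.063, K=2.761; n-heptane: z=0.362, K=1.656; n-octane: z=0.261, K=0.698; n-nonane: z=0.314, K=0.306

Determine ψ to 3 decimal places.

Rachford–Rice: g(ψ) = Σ zᵢ(Kᵢ−1)/(1+ψ(Kᵢ−1)) = 0.
Check two-phase: ΣzᵢKᵢ = 1.052 > 1 and Σzᵢ/Kᵢ = 1.641 > 1, so g(0) = 0.052 > 0 and g(1) = -0.641 < 0.
Iterate (Newton) starting at ψ = 0.5:
  ψ = 0.500: g = -0.1887, g' = -0.531 → ψ = 0.145
  ψ = 0.145: g = -0.0194, g' = -0.467 → ψ = 0.103
  ψ = 0.103: g = 0.0002, g' = -0.477 → ψ = 0.104
Converged at ψ = 0.104.

ψ = 0.104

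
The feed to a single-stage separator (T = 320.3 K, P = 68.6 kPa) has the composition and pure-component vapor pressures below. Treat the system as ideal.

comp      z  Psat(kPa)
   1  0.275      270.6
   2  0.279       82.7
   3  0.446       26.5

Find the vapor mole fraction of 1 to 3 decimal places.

y_1 = 0.450

Raoult's law: Kᵢ = Pᵢˢᵃᵗ/P = Pᵢˢᵃᵗ/68.6.
  K_1 = 270.6/68.6 = 3.94461, K_2 = 82.7/68.6 = 1.20554, K_3 = 26.5/68.6 = 0.38630
Material balance + equilibrium reduce to Σ zᵢ(Kᵢ−1)/(1+ψ(Kᵢ−1)) = 0.
Feasibility: ΣzᵢKᵢ = 1.593, Σzᵢ/Kᵢ = 1.456 — both > 1, two phases present.
Newton iteration, ψ⁰ = 0.5:
  ψ = 0.500: g = -0.0153, g' = -0.749 → ψ = 0.480
Converged at ψ = 0.480.
Compositions from xᵢ = zᵢ/(1+ψ(Kᵢ−1)), yᵢ = Kᵢxᵢ:
  1: x = 0.114, y = 0.450
  2: x = 0.254, y = 0.306
  3: x = 0.632, y = 0.244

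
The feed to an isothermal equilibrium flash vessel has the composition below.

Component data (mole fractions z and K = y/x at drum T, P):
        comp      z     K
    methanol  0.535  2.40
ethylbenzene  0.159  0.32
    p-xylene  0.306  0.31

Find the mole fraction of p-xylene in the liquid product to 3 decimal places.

x_p-xylene = 0.442

Let ψ = V/F and solve Σ zᵢ(Kᵢ−1)/(1+ψ(Kᵢ−1)) = 0.
Feasibility: ΣzᵢKᵢ = 1.430, Σzᵢ/Kᵢ = 1.707 — both > 1, two phases present.
Iterate (Newton) starting at ψ = 0.64:
  ψ = 0.640: g = -0.1745, g' = -0.989 → ψ = 0.464
  ψ = 0.464: g = -0.0142, g' = -0.857 → ψ = 0.447
Converged at ψ = 0.447.
Compositions from xᵢ = zᵢ/(1+ψ(Kᵢ−1)), yᵢ = Kᵢxᵢ:
  methanol: x = 0.329, y = 0.790
  ethylbenzene: x = 0.228, y = 0.073
  p-xylene: x = 0.442, y = 0.137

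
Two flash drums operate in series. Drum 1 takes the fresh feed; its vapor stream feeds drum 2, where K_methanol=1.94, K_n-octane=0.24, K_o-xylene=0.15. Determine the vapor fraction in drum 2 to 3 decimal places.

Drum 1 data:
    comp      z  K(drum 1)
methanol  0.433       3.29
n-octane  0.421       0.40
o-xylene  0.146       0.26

Drum 1:
Newton–Raphson from ψ₁ = 0.5:
  ψ₁ = 0.500: g = -0.0701, g' = -1.004 → ψ₁ = 0.430
  ψ₁ = 0.430: g = 0.0005, g' = -1.024 → ψ₁ = 0.431
Converged at ψ₁ = 0.431.
Drum-1 compositions:
  methanol: x = 0.218, y = 0.717
  n-octane: x = 0.568, y = 0.227
  o-xylene: x = 0.214, y = 0.056
Drum-2 feed = drum-1 vapor: z₂ = (0.7172, 0.2271, 0.0557).
Drum 2:
Rachford–Rice: g(ψ₂) = Σ zᵢ(Kᵢ−1)/(1+ψ₂(Kᵢ−1)) = 0.
Check two-phase: ΣzᵢKᵢ = 1.454 > 1 and Σzᵢ/Kᵢ = 1.687 > 1, so g(0) = 0.454 > 0 and g(1) = -0.687 < 0.
Newton–Raphson from ψ₂ = 0.5:
  ψ₂ = 0.500: g = 0.0979, g' = -0.756 → ψ₂ = 0.629
  ψ₂ = 0.629: g = -0.0092, g' = -0.918 → ψ₂ = 0.619
Converged at ψ₂ = 0.619.
  methanol: x = 0.453, y = 0.879
  n-octane: x = 0.429, y = 0.103
  o-xylene: x = 0.118, y = 0.018

V/F (drum 2) = 0.619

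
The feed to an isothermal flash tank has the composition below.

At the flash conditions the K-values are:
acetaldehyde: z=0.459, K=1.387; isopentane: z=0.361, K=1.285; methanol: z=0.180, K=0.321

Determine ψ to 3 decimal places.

Newton–Raphson from ψ = 0.5:
  ψ = 0.500: g = 0.0538, g' = -0.261 → ψ = 0.706
  ψ = 0.706: g = -0.0097, g' = -0.369 → ψ = 0.680
  ψ = 0.680: g = -0.0003, g' = -0.350 → ψ = 0.679
Converged at ψ = 0.679.

ψ = 0.679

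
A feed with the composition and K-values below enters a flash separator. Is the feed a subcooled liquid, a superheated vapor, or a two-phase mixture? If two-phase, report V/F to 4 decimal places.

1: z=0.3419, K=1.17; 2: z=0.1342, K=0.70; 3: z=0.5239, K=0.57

ΣzᵢKᵢ = 0.7926; Σzᵢ/Kᵢ = 1.4031.
Since ΣzᵢKᵢ < 1 the mixture is below its bubble point — single liquid phase.

subcooled liquid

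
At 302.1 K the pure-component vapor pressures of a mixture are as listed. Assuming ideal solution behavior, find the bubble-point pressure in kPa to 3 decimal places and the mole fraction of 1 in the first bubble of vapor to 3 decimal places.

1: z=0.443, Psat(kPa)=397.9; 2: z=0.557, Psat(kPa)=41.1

At the bubble point ψ → 0, so ΣzᵢKᵢ = 1 with Kᵢ = Pᵢˢᵃᵗ/P ⇒ P = ΣzᵢPᵢˢᵃᵗ.
P = 0.443·397.9 + 0.557·41.1 = 199.162 kPa
yᵢ = zᵢPᵢˢᵃᵗ/P ⇒ y_1 = 0.443·397.9/199.162 = 0.885

Pbub = 199.162 kPa, y_1 = 0.885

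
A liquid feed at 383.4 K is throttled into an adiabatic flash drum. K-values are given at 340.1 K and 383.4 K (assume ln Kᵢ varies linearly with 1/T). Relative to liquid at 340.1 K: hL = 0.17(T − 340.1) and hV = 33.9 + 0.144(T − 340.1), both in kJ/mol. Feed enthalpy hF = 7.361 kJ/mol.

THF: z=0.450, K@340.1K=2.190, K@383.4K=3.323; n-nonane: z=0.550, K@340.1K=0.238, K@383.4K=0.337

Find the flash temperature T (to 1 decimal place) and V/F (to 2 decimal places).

T = 346.0 K, V/F = 0.19

Adiabatic flash: solve Rachford–Rice at each trial T, then check hF = ψ·hV(T) + (1−ψ)·hL(T).
  T = 340.1 K: K = (2.190, 0.238), RR gives ψ = 0.128, H_out = 4.352 kJ/mol
  T = 383.4 K: K = (3.323, 0.337), RR gives ψ = 0.442, H_out = 21.846 kJ/mol
  T = 361.8 K: K = (2.733, 0.286), RR gives ψ = 0.313, H_out = 14.127 kJ/mol
  T = 351.0 K: K = (2.456, 0.262), RR gives ψ = 0.232, H_out = 9.650 kJ/mol
  T = 345.6 K: K = (2.323, 0.250), RR gives ψ = 0.184, H_out = 7.150 kJ/mol
  T = 348.3 K: K = (2.389, 0.256), RR gives ψ = 0.209, H_out = 8.426 kJ/mol
  T = 347.0 K: K = (2.357, 0.253), RR gives ψ = 0.197, H_out = 7.819 kJ/mol
Linear interpolation between T = 345.6 (H_out = 7.150) and T = 347.0 (H_out = 7.819) on hF = 7.361 gives T ≈ 346.0 K, at which ψ = 0.19.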